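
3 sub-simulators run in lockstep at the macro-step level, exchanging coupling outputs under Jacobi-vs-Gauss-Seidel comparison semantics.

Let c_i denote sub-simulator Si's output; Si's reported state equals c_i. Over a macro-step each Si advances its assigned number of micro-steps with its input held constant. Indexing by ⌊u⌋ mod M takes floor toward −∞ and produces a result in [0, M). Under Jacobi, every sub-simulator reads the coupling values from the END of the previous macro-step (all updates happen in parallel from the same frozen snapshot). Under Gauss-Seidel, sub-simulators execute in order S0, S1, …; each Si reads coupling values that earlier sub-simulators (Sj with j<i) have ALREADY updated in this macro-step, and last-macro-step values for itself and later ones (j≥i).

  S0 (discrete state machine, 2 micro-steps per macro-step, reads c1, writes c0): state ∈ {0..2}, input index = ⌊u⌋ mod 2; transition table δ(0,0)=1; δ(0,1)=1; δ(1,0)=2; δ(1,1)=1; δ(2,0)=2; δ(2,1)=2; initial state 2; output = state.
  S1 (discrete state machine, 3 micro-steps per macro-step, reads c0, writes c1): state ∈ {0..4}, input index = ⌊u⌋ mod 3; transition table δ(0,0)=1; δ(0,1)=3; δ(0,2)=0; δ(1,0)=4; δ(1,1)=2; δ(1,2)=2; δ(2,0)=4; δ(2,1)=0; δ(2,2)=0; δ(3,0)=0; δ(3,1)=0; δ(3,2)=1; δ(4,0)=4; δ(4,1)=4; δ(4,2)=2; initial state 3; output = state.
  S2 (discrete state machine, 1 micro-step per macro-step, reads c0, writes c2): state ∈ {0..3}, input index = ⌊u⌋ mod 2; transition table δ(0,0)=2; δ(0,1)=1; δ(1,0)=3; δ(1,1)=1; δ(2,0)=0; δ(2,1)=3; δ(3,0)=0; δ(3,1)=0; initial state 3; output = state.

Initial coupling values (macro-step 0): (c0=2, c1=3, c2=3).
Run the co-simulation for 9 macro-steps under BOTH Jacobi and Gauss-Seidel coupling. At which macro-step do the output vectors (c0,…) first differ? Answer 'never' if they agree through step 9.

[Jacobi] macro 1: S0 reads c1=3 → after 2×micro: 2; S1 reads c0=2 → after 3×micro: 0; S2 reads c0=2 → after 1×micro: 0 ⇒ (c0=2, c1=0, c2=0)
[Jacobi] macro 2: S0 reads c1=0 → after 2×micro: 2; S1 reads c0=2 → after 3×micro: 0; S2 reads c0=2 → after 1×micro: 2 ⇒ (c0=2, c1=0, c2=2)
[Jacobi] macro 3: S0 reads c1=0 → after 2×micro: 2; S1 reads c0=2 → after 3×micro: 0; S2 reads c0=2 → after 1×micro: 0 ⇒ (c0=2, c1=0, c2=0)
[Jacobi] macro 4: S0 reads c1=0 → after 2×micro: 2; S1 reads c0=2 → after 3×micro: 0; S2 reads c0=2 → after 1×micro: 2 ⇒ (c0=2, c1=0, c2=2)
[Jacobi] macro 5: S0 reads c1=0 → after 2×micro: 2; S1 reads c0=2 → after 3×micro: 0; S2 reads c0=2 → after 1×micro: 0 ⇒ (c0=2, c1=0, c2=0)
[Jacobi] macro 6: S0 reads c1=0 → after 2×micro: 2; S1 reads c0=2 → after 3×micro: 0; S2 reads c0=2 → after 1×micro: 2 ⇒ (c0=2, c1=0, c2=2)
[Jacobi] macro 7: S0 reads c1=0 → after 2×micro: 2; S1 reads c0=2 → after 3×micro: 0; S2 reads c0=2 → after 1×micro: 0 ⇒ (c0=2, c1=0, c2=0)
[Jacobi] macro 8: S0 reads c1=0 → after 2×micro: 2; S1 reads c0=2 → after 3×micro: 0; S2 reads c0=2 → after 1×micro: 2 ⇒ (c0=2, c1=0, c2=2)
[Jacobi] macro 9: S0 reads c1=0 → after 2×micro: 2; S1 reads c0=2 → after 3×micro: 0; S2 reads c0=2 → after 1×micro: 0 ⇒ (c0=2, c1=0, c2=0)
[Gauss-Seidel] macro 1: S0 reads c1=3 → after 2×micro: 2; S1 reads c0=2 → after 3×micro: 0; S2 reads c0=2 → after 1×micro: 0 ⇒ (c0=2, c1=0, c2=0)
[Gauss-Seidel] macro 2: S0 reads c1=0 → after 2×micro: 2; S1 reads c0=2 → after 3×micro: 0; S2 reads c0=2 → after 1×micro: 2 ⇒ (c0=2, c1=0, c2=2)
[Gauss-Seidel] macro 3: S0 reads c1=0 → after 2×micro: 2; S1 reads c0=2 → after 3×micro: 0; S2 reads c0=2 → after 1×micro: 0 ⇒ (c0=2, c1=0, c2=0)
[Gauss-Seidel] macro 4: S0 reads c1=0 → after 2×micro: 2; S1 reads c0=2 → after 3×micro: 0; S2 reads c0=2 → after 1×micro: 2 ⇒ (c0=2, c1=0, c2=2)
[Gauss-Seidel] macro 5: S0 reads c1=0 → after 2×micro: 2; S1 reads c0=2 → after 3×micro: 0; S2 reads c0=2 → after 1×micro: 0 ⇒ (c0=2, c1=0, c2=0)
[Gauss-Seidel] macro 6: S0 reads c1=0 → after 2×micro: 2; S1 reads c0=2 → after 3×micro: 0; S2 reads c0=2 → after 1×micro: 2 ⇒ (c0=2, c1=0, c2=2)
[Gauss-Seidel] macro 7: S0 reads c1=0 → after 2×micro: 2; S1 reads c0=2 → after 3×micro: 0; S2 reads c0=2 → after 1×micro: 0 ⇒ (c0=2, c1=0, c2=0)
[Gauss-Seidel] macro 8: S0 reads c1=0 → after 2×micro: 2; S1 reads c0=2 → after 3×micro: 0; S2 reads c0=2 → after 1×micro: 2 ⇒ (c0=2, c1=0, c2=2)
[Gauss-Seidel] macro 9: S0 reads c1=0 → after 2×micro: 2; S1 reads c0=2 → after 3×micro: 0; S2 reads c0=2 → after 1×micro: 0 ⇒ (c0=2, c1=0, c2=0)

first divergence at macro-step: never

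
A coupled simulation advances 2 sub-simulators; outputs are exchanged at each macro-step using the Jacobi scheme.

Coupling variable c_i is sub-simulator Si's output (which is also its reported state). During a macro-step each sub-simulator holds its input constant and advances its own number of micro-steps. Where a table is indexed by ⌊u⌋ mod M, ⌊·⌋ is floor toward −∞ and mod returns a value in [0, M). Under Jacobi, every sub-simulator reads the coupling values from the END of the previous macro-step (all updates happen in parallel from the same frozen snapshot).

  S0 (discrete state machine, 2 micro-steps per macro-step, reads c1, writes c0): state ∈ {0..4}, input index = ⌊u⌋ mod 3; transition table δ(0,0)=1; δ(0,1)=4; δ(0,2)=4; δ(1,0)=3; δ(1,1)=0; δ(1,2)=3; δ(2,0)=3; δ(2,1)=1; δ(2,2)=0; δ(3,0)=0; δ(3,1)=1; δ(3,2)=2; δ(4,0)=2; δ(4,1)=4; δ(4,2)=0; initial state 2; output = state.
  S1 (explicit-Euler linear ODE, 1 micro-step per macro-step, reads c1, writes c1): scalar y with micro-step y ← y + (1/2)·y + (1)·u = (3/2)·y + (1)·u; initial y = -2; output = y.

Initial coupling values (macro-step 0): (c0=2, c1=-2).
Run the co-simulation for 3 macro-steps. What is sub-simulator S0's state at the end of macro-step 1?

macro 1: S0 reads c1=-2 → after 2×micro: 0; S1 reads c1=-2 → after 1×micro: -5 ⇒ (c0=0, c1=-5)
macro 2: S0 reads c1=-5 → after 2×micro: 4; S1 reads c1=-5 → after 1×micro: -25/2 ⇒ (c0=4, c1=-25/2)
macro 3: S0 reads c1=-25/2 → after 2×micro: 4; S1 reads c1=-25/2 → after 1×micro: -125/4 ⇒ (c0=4, c1=-125/4)

S0 state at macro-step 1 = 0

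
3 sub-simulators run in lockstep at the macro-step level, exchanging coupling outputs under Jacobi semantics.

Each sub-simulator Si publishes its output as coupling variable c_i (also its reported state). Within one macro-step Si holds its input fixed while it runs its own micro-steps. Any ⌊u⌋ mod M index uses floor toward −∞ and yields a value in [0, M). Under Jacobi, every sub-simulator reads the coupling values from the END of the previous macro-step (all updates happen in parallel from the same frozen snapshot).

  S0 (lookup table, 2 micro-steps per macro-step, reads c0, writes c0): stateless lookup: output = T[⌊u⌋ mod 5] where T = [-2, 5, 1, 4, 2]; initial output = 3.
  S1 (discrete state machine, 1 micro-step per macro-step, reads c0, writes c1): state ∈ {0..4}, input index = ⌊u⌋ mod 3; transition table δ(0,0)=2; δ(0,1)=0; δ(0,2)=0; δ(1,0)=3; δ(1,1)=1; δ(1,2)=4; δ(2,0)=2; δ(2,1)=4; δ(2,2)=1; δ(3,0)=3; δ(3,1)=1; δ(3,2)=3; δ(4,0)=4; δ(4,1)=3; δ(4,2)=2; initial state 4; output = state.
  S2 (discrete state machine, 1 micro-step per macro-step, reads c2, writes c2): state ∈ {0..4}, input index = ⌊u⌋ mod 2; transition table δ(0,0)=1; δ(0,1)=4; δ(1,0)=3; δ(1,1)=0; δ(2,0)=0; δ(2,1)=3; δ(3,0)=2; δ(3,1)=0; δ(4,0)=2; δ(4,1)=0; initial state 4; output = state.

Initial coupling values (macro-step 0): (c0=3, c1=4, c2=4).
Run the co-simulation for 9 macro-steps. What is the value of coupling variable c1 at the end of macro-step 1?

c1 at macro-step 1 = 4

macro 1: S0 reads c0=3 → after 2×micro: 4; S1 reads c0=3 → after 1×micro: 4; S2 reads c2=4 → after 1×micro: 2 ⇒ (c0=4, c1=4, c2=2)
macro 2: S0 reads c0=4 → after 2×micro: 2; S1 reads c0=4 → after 1×micro: 3; S2 reads c2=2 → after 1×micro: 0 ⇒ (c0=2, c1=3, c2=0)
macro 3: S0 reads c0=2 → after 2×micro: 1; S1 reads c0=2 → after 1×micro: 3; S2 reads c2=0 → after 1×micro: 1 ⇒ (c0=1, c1=3, c2=1)
macro 4: S0 reads c0=1 → after 2×micro: 5; S1 reads c0=1 → after 1×micro: 1; S2 reads c2=1 → after 1×micro: 0 ⇒ (c0=5, c1=1, c2=0)
macro 5: S0 reads c0=5 → after 2×micro: -2; S1 reads c0=5 → after 1×micro: 4; S2 reads c2=0 → after 1×micro: 1 ⇒ (c0=-2, c1=4, c2=1)
macro 6: S0 reads c0=-2 → after 2×micro: 4; S1 reads c0=-2 → after 1×micro: 3; S2 reads c2=1 → after 1×micro: 0 ⇒ (c0=4, c1=3, c2=0)
macro 7: S0 reads c0=4 → after 2×micro: 2; S1 reads c0=4 → after 1×micro: 1; S2 reads c2=0 → after 1×micro: 1 ⇒ (c0=2, c1=1, c2=1)
macro 8: S0 reads c0=2 → after 2×micro: 1; S1 reads c0=2 → after 1×micro: 4; S2 reads c2=1 → after 1×micro: 0 ⇒ (c0=1, c1=4, c2=0)
macro 9: S0 reads c0=1 → after 2×micro: 5; S1 reads c0=1 → after 1×micro: 3; S2 reads c2=0 → after 1×micro: 1 ⇒ (c0=5, c1=3, c2=1)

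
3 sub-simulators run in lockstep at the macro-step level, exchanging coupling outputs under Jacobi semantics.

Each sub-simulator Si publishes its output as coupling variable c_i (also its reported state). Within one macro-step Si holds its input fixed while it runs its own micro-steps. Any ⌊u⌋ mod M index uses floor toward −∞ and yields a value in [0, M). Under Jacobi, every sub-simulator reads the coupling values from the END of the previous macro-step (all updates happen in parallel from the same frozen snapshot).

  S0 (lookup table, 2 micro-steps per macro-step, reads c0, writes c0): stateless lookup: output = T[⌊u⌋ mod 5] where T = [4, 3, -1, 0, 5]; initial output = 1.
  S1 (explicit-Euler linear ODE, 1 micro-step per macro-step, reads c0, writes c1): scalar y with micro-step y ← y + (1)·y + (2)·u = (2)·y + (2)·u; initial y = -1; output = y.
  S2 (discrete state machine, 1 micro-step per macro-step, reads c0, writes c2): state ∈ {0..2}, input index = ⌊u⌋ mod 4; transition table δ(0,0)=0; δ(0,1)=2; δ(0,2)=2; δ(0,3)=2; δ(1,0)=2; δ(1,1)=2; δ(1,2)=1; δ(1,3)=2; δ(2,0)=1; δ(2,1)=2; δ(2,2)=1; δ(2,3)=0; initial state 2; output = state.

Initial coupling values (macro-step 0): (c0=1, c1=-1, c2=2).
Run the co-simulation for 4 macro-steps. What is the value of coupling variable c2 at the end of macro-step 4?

c2 at macro-step 4 = 0

macro 1: S0 reads c0=1 → after 2×micro: 3; S1 reads c0=1 → after 1×micro: 0; S2 reads c0=1 → after 1×micro: 2 ⇒ (c0=3, c1=0, c2=2)
macro 2: S0 reads c0=3 → after 2×micro: 0; S1 reads c0=3 → after 1×micro: 6; S2 reads c0=3 → after 1×micro: 0 ⇒ (c0=0, c1=6, c2=0)
macro 3: S0 reads c0=0 → after 2×micro: 4; S1 reads c0=0 → after 1×micro: 12; S2 reads c0=0 → after 1×micro: 0 ⇒ (c0=4, c1=12, c2=0)
macro 4: S0 reads c0=4 → after 2×micro: 5; S1 reads c0=4 → after 1×micro: 32; S2 reads c0=4 → after 1×micro: 0 ⇒ (c0=5, c1=32, c2=0)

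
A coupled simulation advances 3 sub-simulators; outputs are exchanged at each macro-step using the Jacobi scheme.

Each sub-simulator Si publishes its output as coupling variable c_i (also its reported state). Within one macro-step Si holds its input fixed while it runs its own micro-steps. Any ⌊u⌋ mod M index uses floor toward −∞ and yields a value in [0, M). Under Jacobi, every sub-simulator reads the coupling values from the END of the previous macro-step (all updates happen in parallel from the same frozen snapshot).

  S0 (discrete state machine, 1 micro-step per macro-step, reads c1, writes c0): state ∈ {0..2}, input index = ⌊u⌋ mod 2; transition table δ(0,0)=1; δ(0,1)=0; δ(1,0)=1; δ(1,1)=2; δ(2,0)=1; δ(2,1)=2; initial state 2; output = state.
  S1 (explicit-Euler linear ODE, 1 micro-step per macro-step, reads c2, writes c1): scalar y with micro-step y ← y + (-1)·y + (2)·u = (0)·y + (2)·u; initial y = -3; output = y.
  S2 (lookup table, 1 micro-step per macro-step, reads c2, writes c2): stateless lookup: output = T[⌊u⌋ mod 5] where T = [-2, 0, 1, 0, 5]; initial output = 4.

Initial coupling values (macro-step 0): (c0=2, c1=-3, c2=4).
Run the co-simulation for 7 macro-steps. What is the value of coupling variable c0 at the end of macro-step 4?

macro 1: S0 reads c1=-3 → after 1×micro: 2; S1 reads c2=4 → after 1×micro: 8; S2 reads c2=4 → after 1×micro: 5 ⇒ (c0=2, c1=8, c2=5)
macro 2: S0 reads c1=8 → after 1×micro: 1; S1 reads c2=5 → after 1×micro: 10; S2 reads c2=5 → after 1×micro: -2 ⇒ (c0=1, c1=10, c2=-2)
macro 3: S0 reads c1=10 → after 1×micro: 1; S1 reads c2=-2 → after 1×micro: -4; S2 reads c2=-2 → after 1×micro: 0 ⇒ (c0=1, c1=-4, c2=0)
macro 4: S0 reads c1=-4 → after 1×micro: 1; S1 reads c2=0 → after 1×micro: 0; S2 reads c2=0 → after 1×micro: -2 ⇒ (c0=1, c1=0, c2=-2)
macro 5: S0 reads c1=0 → after 1×micro: 1; S1 reads c2=-2 → after 1×micro: -4; S2 reads c2=-2 → after 1×micro: 0 ⇒ (c0=1, c1=-4, c2=0)
macro 6: S0 reads c1=-4 → after 1×micro: 1; S1 reads c2=0 → after 1×micro: 0; S2 reads c2=0 → after 1×micro: -2 ⇒ (c0=1, c1=0, c2=-2)
macro 7: S0 reads c1=0 → after 1×micro: 1; S1 reads c2=-2 → after 1×micro: -4; S2 reads c2=-2 → after 1×micro: 0 ⇒ (c0=1, c1=-4, c2=0)

c0 at macro-step 4 = 1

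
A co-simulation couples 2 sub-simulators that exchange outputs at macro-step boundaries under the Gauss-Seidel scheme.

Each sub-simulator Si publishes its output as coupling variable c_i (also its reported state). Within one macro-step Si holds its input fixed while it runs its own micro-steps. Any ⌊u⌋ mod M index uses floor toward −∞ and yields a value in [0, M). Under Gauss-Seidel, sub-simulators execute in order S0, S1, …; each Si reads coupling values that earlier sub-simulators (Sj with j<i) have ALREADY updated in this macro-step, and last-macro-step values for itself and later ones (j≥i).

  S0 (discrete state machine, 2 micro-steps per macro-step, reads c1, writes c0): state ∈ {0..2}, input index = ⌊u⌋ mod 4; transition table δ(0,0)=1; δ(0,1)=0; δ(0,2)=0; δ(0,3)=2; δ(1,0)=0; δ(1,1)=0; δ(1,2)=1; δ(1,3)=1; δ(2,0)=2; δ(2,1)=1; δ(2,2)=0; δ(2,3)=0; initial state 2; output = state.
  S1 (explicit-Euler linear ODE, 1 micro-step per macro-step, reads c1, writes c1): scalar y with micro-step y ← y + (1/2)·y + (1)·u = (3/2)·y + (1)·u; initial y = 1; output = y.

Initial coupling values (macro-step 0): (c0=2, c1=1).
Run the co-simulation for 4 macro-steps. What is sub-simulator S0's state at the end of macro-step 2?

macro 1: S0 reads c1=1 → after 2×micro: 0; S1 reads c1=1 → after 1×micro: 5/2 ⇒ (c0=0, c1=5/2)
macro 2: S0 reads c1=5/2 → after 2×micro: 0; S1 reads c1=5/2 → after 1×micro: 25/4 ⇒ (c0=0, c1=25/4)
macro 3: S0 reads c1=25/4 → after 2×micro: 0; S1 reads c1=25/4 → after 1×micro: 125/8 ⇒ (c0=0, c1=125/8)
macro 4: S0 reads c1=125/8 → after 2×micro: 0; S1 reads c1=125/8 → after 1×micro: 625/16 ⇒ (c0=0, c1=625/16)

S0 state at macro-step 2 = 0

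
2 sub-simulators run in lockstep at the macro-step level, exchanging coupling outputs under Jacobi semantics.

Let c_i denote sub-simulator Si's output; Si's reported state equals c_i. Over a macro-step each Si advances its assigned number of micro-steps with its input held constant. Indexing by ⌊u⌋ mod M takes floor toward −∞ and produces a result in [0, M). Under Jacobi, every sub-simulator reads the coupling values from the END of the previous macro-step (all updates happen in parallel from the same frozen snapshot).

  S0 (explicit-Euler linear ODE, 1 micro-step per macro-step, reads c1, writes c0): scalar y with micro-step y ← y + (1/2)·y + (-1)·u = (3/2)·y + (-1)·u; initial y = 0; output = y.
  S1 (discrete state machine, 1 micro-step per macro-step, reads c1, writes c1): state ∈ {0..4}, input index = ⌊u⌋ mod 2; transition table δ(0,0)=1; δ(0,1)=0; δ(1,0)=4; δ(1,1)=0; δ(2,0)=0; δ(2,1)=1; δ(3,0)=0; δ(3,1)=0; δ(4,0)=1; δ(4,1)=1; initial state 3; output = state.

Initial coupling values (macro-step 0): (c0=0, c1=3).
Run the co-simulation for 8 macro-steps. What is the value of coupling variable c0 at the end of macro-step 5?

c0 at macro-step 5 = -295/16

macro 1: S0 reads c1=3 → after 1×micro: -3; S1 reads c1=3 → after 1×micro: 0 ⇒ (c0=-3, c1=0)
macro 2: S0 reads c1=0 → after 1×micro: -9/2; S1 reads c1=0 → after 1×micro: 1 ⇒ (c0=-9/2, c1=1)
macro 3: S0 reads c1=1 → after 1×micro: -31/4; S1 reads c1=1 → after 1×micro: 0 ⇒ (c0=-31/4, c1=0)
macro 4: S0 reads c1=0 → after 1×micro: -93/8; S1 reads c1=0 → after 1×micro: 1 ⇒ (c0=-93/8, c1=1)
macro 5: S0 reads c1=1 → after 1×micro: -295/16; S1 reads c1=1 → after 1×micro: 0 ⇒ (c0=-295/16, c1=0)
macro 6: S0 reads c1=0 → after 1×micro: -885/32; S1 reads c1=0 → after 1×micro: 1 ⇒ (c0=-885/32, c1=1)
macro 7: S0 reads c1=1 → after 1×micro: -2719/64; S1 reads c1=1 → after 1×micro: 0 ⇒ (c0=-2719/64, c1=0)
macro 8: S0 reads c1=0 → after 1×micro: -8157/128; S1 reads c1=0 → after 1×micro: 1 ⇒ (c0=-8157/128, c1=1)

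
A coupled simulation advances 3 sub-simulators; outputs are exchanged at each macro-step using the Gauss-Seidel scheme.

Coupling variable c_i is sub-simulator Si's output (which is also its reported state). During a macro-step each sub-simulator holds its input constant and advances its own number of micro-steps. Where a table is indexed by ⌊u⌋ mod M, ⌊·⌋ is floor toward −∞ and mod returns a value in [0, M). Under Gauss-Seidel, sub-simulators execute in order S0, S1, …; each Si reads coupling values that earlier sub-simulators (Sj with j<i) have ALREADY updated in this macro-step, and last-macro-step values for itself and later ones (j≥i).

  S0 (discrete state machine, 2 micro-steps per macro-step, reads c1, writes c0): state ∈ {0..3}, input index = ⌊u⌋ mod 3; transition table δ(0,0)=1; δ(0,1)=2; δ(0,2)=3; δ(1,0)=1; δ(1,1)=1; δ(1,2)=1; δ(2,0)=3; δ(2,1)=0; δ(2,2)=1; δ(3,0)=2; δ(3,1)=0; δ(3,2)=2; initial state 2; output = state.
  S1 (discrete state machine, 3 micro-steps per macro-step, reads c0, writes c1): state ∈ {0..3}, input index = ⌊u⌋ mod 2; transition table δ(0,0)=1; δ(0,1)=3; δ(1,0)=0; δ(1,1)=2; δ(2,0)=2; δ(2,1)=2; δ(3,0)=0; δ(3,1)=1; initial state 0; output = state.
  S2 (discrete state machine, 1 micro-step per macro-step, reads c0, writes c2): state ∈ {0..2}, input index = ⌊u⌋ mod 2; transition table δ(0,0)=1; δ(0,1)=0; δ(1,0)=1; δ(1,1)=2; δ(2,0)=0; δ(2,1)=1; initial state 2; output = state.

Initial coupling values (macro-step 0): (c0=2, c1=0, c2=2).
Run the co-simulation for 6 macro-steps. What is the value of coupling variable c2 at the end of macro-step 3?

macro 1: S0 reads c1=0 → after 2×micro: 2; S1 reads c0=2 → after 3×micro: 1; S2 reads c0=2 → after 1×micro: 0 ⇒ (c0=2, c1=1, c2=0)
macro 2: S0 reads c1=1 → after 2×micro: 2; S1 reads c0=2 → after 3×micro: 0; S2 reads c0=2 → after 1×micro: 1 ⇒ (c0=2, c1=0, c2=1)
macro 3: S0 reads c1=0 → after 2×micro: 2; S1 reads c0=2 → after 3×micro: 1; S2 reads c0=2 → after 1×micro: 1 ⇒ (c0=2, c1=1, c2=1)
macro 4: S0 reads c1=1 → after 2×micro: 2; S1 reads c0=2 → after 3×micro: 0; S2 reads c0=2 → after 1×micro: 1 ⇒ (c0=2, c1=0, c2=1)
macro 5: S0 reads c1=0 → after 2×micro: 2; S1 reads c0=2 → after 3×micro: 1; S2 reads c0=2 → after 1×micro: 1 ⇒ (c0=2, c1=1, c2=1)
macro 6: S0 reads c1=1 → after 2×micro: 2; S1 reads c0=2 → after 3×micro: 0; S2 reads c0=2 → after 1×micro: 1 ⇒ (c0=2, c1=0, c2=1)

c2 at macro-step 3 = 1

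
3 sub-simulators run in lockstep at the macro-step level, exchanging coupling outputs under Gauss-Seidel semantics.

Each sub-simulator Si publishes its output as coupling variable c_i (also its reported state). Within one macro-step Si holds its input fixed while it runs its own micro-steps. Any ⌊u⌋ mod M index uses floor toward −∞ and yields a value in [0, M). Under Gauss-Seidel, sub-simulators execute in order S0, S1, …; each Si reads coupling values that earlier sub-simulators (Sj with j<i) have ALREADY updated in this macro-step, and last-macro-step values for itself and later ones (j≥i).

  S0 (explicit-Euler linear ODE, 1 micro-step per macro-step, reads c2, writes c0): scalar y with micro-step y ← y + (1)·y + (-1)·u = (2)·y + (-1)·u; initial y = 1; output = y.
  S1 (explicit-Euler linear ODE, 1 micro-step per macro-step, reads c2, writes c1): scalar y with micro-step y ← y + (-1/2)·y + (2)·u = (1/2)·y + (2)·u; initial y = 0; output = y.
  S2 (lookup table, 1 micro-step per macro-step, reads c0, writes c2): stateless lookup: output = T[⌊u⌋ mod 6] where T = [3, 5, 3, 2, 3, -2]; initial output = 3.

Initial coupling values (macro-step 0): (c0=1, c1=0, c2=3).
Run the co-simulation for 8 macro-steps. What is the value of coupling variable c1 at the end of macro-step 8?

c1 at macro-step 8 = 459/64

macro 1: S0 reads c2=3 → after 1×micro: -1; S1 reads c2=3 → after 1×micro: 6; S2 reads c0=-1 → after 1×micro: -2 ⇒ (c0=-1, c1=6, c2=-2)
macro 2: S0 reads c2=-2 → after 1×micro: 0; S1 reads c2=-2 → after 1×micro: -1; S2 reads c0=0 → after 1×micro: 3 ⇒ (c0=0, c1=-1, c2=3)
macro 3: S0 reads c2=3 → after 1×micro: -3; S1 reads c2=3 → after 1×micro: 11/2; S2 reads c0=-3 → after 1×micro: 2 ⇒ (c0=-3, c1=11/2, c2=2)
macro 4: S0 reads c2=2 → after 1×micro: -8; S1 reads c2=2 → after 1×micro: 27/4; S2 reads c0=-8 → after 1×micro: 3 ⇒ (c0=-8, c1=27/4, c2=3)
macro 5: S0 reads c2=3 → after 1×micro: -19; S1 reads c2=3 → after 1×micro: 75/8; S2 reads c0=-19 → after 1×micro: -2 ⇒ (c0=-19, c1=75/8, c2=-2)
macro 6: S0 reads c2=-2 → after 1×micro: -36; S1 reads c2=-2 → after 1×micro: 11/16; S2 reads c0=-36 → after 1×micro: 3 ⇒ (c0=-36, c1=11/16, c2=3)
macro 7: S0 reads c2=3 → after 1×micro: -75; S1 reads c2=3 → after 1×micro: 203/32; S2 reads c0=-75 → after 1×micro: 2 ⇒ (c0=-75, c1=203/32, c2=2)
macro 8: S0 reads c2=2 → after 1×micro: -152; S1 reads c2=2 → after 1×micro: 459/64; S2 reads c0=-152 → after 1×micro: 3 ⇒ (c0=-152, c1=459/64, c2=3)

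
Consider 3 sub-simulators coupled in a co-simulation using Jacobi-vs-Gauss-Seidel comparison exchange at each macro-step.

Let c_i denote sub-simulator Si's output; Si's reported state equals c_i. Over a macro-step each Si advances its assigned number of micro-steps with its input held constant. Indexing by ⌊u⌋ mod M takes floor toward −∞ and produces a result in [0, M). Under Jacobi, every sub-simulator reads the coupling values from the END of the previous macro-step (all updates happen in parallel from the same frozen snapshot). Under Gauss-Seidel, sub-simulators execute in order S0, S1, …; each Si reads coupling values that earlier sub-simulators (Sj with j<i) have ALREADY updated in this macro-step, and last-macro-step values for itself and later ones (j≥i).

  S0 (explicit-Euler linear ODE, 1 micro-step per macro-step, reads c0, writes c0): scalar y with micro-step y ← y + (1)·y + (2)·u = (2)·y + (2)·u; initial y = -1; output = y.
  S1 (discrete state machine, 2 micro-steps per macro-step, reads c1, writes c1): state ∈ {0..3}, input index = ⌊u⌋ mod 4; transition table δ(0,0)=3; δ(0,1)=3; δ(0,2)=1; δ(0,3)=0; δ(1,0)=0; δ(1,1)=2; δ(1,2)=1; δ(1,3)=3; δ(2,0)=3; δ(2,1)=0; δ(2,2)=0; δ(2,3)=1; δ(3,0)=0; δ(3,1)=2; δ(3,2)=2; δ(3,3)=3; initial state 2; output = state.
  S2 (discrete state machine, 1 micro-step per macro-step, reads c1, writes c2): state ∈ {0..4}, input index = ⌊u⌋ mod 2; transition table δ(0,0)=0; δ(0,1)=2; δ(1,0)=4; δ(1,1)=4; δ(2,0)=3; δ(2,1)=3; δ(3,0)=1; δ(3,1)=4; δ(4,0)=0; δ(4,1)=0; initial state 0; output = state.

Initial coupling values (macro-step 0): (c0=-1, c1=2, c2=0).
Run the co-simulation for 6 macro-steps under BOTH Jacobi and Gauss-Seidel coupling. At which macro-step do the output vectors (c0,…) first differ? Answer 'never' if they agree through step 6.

first divergence at macro-step: 1

[Jacobi] macro 1: S0 reads c0=-1 → after 1×micro: -4; S1 reads c1=2 → after 2×micro: 1; S2 reads c1=2 → after 1×micro: 0 ⇒ (c0=-4, c1=1, c2=0)
[Jacobi] macro 2: S0 reads c0=-4 → after 1×micro: -16; S1 reads c1=1 → after 2×micro: 0; S2 reads c1=1 → after 1×micro: 2 ⇒ (c0=-16, c1=0, c2=2)
[Jacobi] macro 3: S0 reads c0=-16 → after 1×micro: -64; S1 reads c1=0 → after 2×micro: 0; S2 reads c1=0 → after 1×micro: 3 ⇒ (c0=-64, c1=0, c2=3)
[Jacobi] macro 4: S0 reads c0=-64 → after 1×micro: -256; S1 reads c1=0 → after 2×micro: 0; S2 reads c1=0 → after 1×micro: 1 ⇒ (c0=-256, c1=0, c2=1)
[Jacobi] macro 5: S0 reads c0=-256 → after 1×micro: -1024; S1 reads c1=0 → after 2×micro: 0; S2 reads c1=0 → after 1×micro: 4 ⇒ (c0=-1024, c1=0, c2=4)
[Jacobi] macro 6: S0 reads c0=-1024 → after 1×micro: -4096; S1 reads c1=0 → after 2×micro: 0; S2 reads c1=0 → after 1×micro: 0 ⇒ (c0=-4096, c1=0, c2=0)
[Gauss-Seidel] macro 1: S0 reads c0=-1 → after 1×micro: -4; S1 reads c1=2 → after 2×micro: 1; S2 reads c1=1 → after 1×micro: 2 ⇒ (c0=-4, c1=1, c2=2)
[Gauss-Seidel] macro 2: S0 reads c0=-4 → after 1×micro: -16; S1 reads c1=1 → after 2×micro: 0; S2 reads c1=0 → after 1×micro: 3 ⇒ (c0=-16, c1=0, c2=3)
[Gauss-Seidel] macro 3: S0 reads c0=-16 → after 1×micro: -64; S1 reads c1=0 → after 2×micro: 0; S2 reads c1=0 → after 1×micro: 1 ⇒ (c0=-64, c1=0, c2=1)
[Gauss-Seidel] macro 4: S0 reads c0=-64 → after 1×micro: -256; S1 reads c1=0 → after 2×micro: 0; S2 reads c1=0 → after 1×micro: 4 ⇒ (c0=-256, c1=0, c2=4)
[Gauss-Seidel] macro 5: S0 reads c0=-256 → after 1×micro: -1024; S1 reads c1=0 → after 2×micro: 0; S2 reads c1=0 → after 1×micro: 0 ⇒ (c0=-1024, c1=0, c2=0)
[Gauss-Seidel] macro 6: S0 reads c0=-1024 → after 1×micro: -4096; S1 reads c1=0 → after 2×micro: 0; S2 reads c1=0 → after 1×micro: 0 ⇒ (c0=-4096, c1=0, c2=0)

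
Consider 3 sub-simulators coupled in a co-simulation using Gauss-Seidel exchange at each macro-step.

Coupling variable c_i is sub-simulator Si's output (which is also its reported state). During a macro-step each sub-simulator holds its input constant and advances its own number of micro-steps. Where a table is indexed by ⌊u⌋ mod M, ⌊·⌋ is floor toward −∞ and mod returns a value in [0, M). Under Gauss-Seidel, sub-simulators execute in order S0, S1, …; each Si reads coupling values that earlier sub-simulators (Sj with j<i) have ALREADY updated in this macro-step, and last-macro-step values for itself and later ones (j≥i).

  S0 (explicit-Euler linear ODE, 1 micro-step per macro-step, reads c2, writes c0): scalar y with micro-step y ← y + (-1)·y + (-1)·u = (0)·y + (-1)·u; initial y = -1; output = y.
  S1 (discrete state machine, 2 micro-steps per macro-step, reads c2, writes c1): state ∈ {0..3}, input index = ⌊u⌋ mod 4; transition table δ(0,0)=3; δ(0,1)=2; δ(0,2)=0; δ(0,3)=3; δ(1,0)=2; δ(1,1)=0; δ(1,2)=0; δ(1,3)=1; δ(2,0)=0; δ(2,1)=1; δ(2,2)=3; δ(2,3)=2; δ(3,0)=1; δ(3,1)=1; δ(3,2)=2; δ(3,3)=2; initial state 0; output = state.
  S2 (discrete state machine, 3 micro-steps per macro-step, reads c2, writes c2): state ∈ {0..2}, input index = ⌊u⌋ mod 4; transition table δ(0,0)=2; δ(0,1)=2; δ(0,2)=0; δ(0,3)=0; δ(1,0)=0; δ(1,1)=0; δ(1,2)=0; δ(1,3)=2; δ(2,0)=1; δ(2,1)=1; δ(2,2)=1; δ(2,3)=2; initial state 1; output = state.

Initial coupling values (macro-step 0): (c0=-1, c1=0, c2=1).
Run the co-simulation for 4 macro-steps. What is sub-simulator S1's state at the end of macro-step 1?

macro 1: S0 reads c2=1 → after 1×micro: -1; S1 reads c2=1 → after 2×micro: 1; S2 reads c2=1 → after 3×micro: 1 ⇒ (c0=-1, c1=1, c2=1)
macro 2: S0 reads c2=1 → after 1×micro: -1; S1 reads c2=1 → after 2×micro: 2; S2 reads c2=1 → after 3×micro: 1 ⇒ (c0=-1, c1=2, c2=1)
macro 3: S0 reads c2=1 → after 1×micro: -1; S1 reads c2=1 → after 2×micro: 0; S2 reads c2=1 → after 3×micro: 1 ⇒ (c0=-1, c1=0, c2=1)
macro 4: S0 reads c2=1 → after 1×micro: -1; S1 reads c2=1 → after 2×micro: 1; S2 reads c2=1 → after 3×micro: 1 ⇒ (c0=-1, c1=1, c2=1)

S1 state at macro-step 1 = 1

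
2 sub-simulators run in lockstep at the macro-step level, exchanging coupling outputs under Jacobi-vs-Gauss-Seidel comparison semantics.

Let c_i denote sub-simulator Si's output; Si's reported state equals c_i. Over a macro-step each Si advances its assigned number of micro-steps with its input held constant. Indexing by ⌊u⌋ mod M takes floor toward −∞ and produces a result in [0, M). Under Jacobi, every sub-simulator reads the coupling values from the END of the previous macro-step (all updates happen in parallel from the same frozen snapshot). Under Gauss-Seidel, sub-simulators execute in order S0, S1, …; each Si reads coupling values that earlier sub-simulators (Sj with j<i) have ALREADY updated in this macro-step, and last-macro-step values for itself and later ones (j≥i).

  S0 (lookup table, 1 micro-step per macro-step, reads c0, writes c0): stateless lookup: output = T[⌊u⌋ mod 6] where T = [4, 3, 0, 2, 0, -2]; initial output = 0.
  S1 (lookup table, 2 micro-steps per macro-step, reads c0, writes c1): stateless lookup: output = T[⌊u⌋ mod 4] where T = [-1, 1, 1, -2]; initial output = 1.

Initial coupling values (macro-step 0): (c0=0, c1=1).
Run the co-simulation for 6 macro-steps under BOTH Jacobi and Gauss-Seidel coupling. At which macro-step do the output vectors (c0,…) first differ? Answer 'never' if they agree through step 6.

first divergence at macro-step: never

[Jacobi] macro 1: S0 reads c0=0 → after 1×micro: 4; S1 reads c0=0 → after 2×micro: -1 ⇒ (c0=4, c1=-1)
[Jacobi] macro 2: S0 reads c0=4 → after 1×micro: 0; S1 reads c0=4 → after 2×micro: -1 ⇒ (c0=0, c1=-1)
[Jacobi] macro 3: S0 reads c0=0 → after 1×micro: 4; S1 reads c0=0 → after 2×micro: -1 ⇒ (c0=4, c1=-1)
[Jacobi] macro 4: S0 reads c0=4 → after 1×micro: 0; S1 reads c0=4 → after 2×micro: -1 ⇒ (c0=0, c1=-1)
[Jacobi] macro 5: S0 reads c0=0 → after 1×micro: 4; S1 reads c0=0 → after 2×micro: -1 ⇒ (c0=4, c1=-1)
[Jacobi] macro 6: S0 reads c0=4 → after 1×micro: 0; S1 reads c0=4 → after 2×micro: -1 ⇒ (c0=0, c1=-1)
[Gauss-Seidel] macro 1: S0 reads c0=0 → after 1×micro: 4; S1 reads c0=4 → after 2×micro: -1 ⇒ (c0=4, c1=-1)
[Gauss-Seidel] macro 2: S0 reads c0=4 → after 1×micro: 0; S1 reads c0=0 → after 2×micro: -1 ⇒ (c0=0, c1=-1)
[Gauss-Seidel] macro 3: S0 reads c0=0 → after 1×micro: 4; S1 reads c0=4 → after 2×micro: -1 ⇒ (c0=4, c1=-1)
[Gauss-Seidel] macro 4: S0 reads c0=4 → after 1×micro: 0; S1 reads c0=0 → after 2×micro: -1 ⇒ (c0=0, c1=-1)
[Gauss-Seidel] macro 5: S0 reads c0=0 → after 1×micro: 4; S1 reads c0=4 → after 2×micro: -1 ⇒ (c0=4, c1=-1)
[Gauss-Seidel] macro 6: S0 reads c0=4 → after 1×micro: 0; S1 reads c0=0 → after 2×micro: -1 ⇒ (c0=0, c1=-1)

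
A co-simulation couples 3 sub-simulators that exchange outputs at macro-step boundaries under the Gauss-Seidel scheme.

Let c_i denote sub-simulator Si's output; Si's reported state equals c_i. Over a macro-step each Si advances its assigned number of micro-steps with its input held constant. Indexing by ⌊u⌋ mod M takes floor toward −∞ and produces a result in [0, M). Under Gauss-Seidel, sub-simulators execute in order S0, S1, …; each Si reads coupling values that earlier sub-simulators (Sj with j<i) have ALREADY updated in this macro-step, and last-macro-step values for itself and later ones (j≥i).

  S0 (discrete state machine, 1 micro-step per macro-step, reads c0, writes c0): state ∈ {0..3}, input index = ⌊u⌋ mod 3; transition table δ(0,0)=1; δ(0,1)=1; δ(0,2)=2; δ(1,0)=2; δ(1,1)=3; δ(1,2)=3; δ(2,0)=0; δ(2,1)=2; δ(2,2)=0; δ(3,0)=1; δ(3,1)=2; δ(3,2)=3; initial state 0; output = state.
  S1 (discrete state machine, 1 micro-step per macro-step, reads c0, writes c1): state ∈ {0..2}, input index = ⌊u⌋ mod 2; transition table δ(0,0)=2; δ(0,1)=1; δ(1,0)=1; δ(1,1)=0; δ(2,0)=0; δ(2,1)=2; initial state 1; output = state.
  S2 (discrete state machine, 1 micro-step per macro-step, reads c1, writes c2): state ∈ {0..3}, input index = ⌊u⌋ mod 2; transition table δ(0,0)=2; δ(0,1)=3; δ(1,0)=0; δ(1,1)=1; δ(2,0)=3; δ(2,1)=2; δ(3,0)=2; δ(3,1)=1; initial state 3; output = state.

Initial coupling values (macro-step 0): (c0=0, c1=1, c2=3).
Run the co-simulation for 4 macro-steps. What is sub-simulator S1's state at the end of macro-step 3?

S1 state at macro-step 3 = 0

macro 1: S0 reads c0=0 → after 1×micro: 1; S1 reads c0=1 → after 1×micro: 0; S2 reads c1=0 → after 1×micro: 2 ⇒ (c0=1, c1=0, c2=2)
macro 2: S0 reads c0=1 → after 1×micro: 3; S1 reads c0=3 → after 1×micro: 1; S2 reads c1=1 → after 1×micro: 2 ⇒ (c0=3, c1=1, c2=2)
macro 3: S0 reads c0=3 → after 1×micro: 1; S1 reads c0=1 → after 1×micro: 0; S2 reads c1=0 → after 1×micro: 3 ⇒ (c0=1, c1=0, c2=3)
macro 4: S0 reads c0=1 → after 1×micro: 3; S1 reads c0=3 → after 1×micro: 1; S2 reads c1=1 → after 1×micro: 1 ⇒ (c0=3, c1=1, c2=1)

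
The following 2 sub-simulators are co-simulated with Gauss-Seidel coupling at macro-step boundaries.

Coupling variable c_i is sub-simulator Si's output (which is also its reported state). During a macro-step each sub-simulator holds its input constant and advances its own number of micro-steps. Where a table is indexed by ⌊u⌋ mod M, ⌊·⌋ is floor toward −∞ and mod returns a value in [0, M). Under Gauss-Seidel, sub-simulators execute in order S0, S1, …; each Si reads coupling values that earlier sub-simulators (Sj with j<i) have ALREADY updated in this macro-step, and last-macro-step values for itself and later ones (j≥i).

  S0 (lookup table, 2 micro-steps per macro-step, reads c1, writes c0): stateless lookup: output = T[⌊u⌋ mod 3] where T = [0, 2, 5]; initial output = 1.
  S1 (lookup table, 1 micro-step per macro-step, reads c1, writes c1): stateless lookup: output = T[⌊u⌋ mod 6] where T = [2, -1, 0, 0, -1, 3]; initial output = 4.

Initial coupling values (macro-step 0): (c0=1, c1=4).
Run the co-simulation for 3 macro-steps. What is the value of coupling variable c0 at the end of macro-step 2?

macro 1: S0 reads c1=4 → after 2×micro: 2; S1 reads c1=4 → after 1×micro: -1 ⇒ (c0=2, c1=-1)
macro 2: S0 reads c1=-1 → after 2×micro: 5; S1 reads c1=-1 → after 1×micro: 3 ⇒ (c0=5, c1=3)
macro 3: S0 reads c1=3 → after 2×micro: 0; S1 reads c1=3 → after 1×micro: 0 ⇒ (c0=0, c1=0)

c0 at macro-step 2 = 5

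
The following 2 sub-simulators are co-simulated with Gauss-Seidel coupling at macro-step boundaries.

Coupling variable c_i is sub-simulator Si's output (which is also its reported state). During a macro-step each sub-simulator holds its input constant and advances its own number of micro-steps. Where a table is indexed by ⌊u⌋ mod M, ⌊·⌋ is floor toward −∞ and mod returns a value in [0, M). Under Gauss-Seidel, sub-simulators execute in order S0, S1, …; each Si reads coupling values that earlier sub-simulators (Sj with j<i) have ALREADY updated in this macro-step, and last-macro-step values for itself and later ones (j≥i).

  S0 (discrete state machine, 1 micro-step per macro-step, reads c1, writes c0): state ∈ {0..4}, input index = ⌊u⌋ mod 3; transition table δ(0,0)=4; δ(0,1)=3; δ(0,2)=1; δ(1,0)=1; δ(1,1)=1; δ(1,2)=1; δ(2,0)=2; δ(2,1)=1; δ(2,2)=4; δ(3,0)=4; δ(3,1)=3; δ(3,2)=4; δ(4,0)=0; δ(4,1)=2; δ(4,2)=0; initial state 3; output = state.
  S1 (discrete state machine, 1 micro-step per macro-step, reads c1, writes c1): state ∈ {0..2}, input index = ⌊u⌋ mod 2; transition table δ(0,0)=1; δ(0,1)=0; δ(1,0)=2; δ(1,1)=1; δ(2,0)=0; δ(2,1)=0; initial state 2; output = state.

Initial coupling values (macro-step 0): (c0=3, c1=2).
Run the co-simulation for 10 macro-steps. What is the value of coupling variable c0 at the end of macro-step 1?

macro 1: S0 reads c1=2 → after 1×micro: 4; S1 reads c1=2 → after 1×micro: 0 ⇒ (c0=4, c1=0)
macro 2: S0 reads c1=0 → after 1×micro: 0; S1 reads c1=0 → after 1×micro: 1 ⇒ (c0=0, c1=1)
macro 3: S0 reads c1=1 → after 1×micro: 3; S1 reads c1=1 → after 1×micro: 1 ⇒ (c0=3, c1=1)
macro 4: S0 reads c1=1 → after 1×micro: 3; S1 reads c1=1 → after 1×micro: 1 ⇒ (c0=3, c1=1)
macro 5: S0 reads c1=1 → after 1×micro: 3; S1 reads c1=1 → after 1×micro: 1 ⇒ (c0=3, c1=1)
macro 6: S0 reads c1=1 → after 1×micro: 3; S1 reads c1=1 → after 1×micro: 1 ⇒ (c0=3, c1=1)
macro 7: S0 reads c1=1 → after 1×micro: 3; S1 reads c1=1 → after 1×micro: 1 ⇒ (c0=3, c1=1)
macro 8: S0 reads c1=1 → after 1×micro: 3; S1 reads c1=1 → after 1×micro: 1 ⇒ (c0=3, c1=1)
macro 9: S0 reads c1=1 → after 1×micro: 3; S1 reads c1=1 → after 1×micro: 1 ⇒ (c0=3, c1=1)
macro 10: S0 reads c1=1 → after 1×micro: 3; S1 reads c1=1 → after 1×micro: 1 ⇒ (c0=3, c1=1)

c0 at macro-step 1 = 4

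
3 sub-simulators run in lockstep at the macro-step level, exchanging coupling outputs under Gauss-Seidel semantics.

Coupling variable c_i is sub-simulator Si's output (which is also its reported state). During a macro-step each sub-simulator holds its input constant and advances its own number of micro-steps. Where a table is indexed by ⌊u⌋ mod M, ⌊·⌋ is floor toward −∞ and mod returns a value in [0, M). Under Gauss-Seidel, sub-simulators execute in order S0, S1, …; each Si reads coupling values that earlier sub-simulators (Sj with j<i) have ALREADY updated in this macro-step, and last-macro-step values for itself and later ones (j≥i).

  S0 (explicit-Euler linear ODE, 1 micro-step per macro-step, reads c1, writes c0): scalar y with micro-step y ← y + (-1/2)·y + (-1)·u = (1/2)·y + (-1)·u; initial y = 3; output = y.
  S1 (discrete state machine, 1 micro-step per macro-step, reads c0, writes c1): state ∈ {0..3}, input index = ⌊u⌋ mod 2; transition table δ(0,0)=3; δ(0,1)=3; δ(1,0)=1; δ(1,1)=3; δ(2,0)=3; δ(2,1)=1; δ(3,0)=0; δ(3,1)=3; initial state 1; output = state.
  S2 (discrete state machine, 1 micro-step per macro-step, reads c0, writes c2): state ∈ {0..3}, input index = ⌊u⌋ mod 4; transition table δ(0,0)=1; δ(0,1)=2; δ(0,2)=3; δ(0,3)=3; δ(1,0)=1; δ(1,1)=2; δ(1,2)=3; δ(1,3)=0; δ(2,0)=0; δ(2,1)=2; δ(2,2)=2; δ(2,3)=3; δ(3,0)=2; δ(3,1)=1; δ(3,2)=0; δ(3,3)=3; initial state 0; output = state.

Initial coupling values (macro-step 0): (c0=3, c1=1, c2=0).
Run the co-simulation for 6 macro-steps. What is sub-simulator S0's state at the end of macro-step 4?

S0 state at macro-step 4 = -27/16

macro 1: S0 reads c1=1 → after 1×micro: 1/2; S1 reads c0=1/2 → after 1×micro: 1; S2 reads c0=1/2 → after 1×micro: 1 ⇒ (c0=1/2, c1=1, c2=1)
macro 2: S0 reads c1=1 → after 1×micro: -3/4; S1 reads c0=-3/4 → after 1×micro: 3; S2 reads c0=-3/4 → after 1×micro: 0 ⇒ (c0=-3/4, c1=3, c2=0)
macro 3: S0 reads c1=3 → after 1×micro: -27/8; S1 reads c0=-27/8 → after 1×micro: 0; S2 reads c0=-27/8 → after 1×micro: 1 ⇒ (c0=-27/8, c1=0, c2=1)
macro 4: S0 reads c1=0 → after 1×micro: -27/16; S1 reads c0=-27/16 → after 1×micro: 3; S2 reads c0=-27/16 → after 1×micro: 3 ⇒ (c0=-27/16, c1=3, c2=3)
macro 5: S0 reads c1=3 → after 1×micro: -123/32; S1 reads c0=-123/32 → after 1×micro: 0; S2 reads c0=-123/32 → after 1×micro: 2 ⇒ (c0=-123/32, c1=0, c2=2)
macro 6: S0 reads c1=0 → after 1×micro: -123/64; S1 reads c0=-123/64 → after 1×micro: 3; S2 reads c0=-123/64 → after 1×micro: 2 ⇒ (c0=-123/64, c1=3, c2=2)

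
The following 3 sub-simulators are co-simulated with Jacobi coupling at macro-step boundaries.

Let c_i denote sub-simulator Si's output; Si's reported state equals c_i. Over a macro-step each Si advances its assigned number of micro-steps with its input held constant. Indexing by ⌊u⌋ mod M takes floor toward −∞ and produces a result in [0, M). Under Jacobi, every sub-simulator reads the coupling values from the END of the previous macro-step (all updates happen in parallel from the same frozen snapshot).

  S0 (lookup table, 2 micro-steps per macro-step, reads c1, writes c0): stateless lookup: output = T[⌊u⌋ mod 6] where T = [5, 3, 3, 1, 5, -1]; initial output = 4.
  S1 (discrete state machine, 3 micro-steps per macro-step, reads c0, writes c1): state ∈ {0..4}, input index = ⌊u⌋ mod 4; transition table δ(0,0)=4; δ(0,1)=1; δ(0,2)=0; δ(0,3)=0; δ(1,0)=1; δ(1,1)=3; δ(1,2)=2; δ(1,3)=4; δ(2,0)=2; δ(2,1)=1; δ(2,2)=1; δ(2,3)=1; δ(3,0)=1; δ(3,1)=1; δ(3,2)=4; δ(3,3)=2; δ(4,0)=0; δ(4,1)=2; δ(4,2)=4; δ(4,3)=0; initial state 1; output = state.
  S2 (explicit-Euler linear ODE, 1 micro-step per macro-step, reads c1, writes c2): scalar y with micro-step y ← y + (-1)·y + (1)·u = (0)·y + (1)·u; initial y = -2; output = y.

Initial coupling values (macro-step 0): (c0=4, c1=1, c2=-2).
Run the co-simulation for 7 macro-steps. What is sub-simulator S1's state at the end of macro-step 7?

S1 state at macro-step 7 = 3

macro 1: S0 reads c1=1 → after 2×micro: 3; S1 reads c0=4 → after 3×micro: 1; S2 reads c1=1 → after 1×micro: 1 ⇒ (c0=3, c1=1, c2=1)
macro 2: S0 reads c1=1 → after 2×micro: 3; S1 reads c0=3 → after 3×micro: 0; S2 reads c1=1 → after 1×micro: 1 ⇒ (c0=3, c1=0, c2=1)
macro 3: S0 reads c1=0 → after 2×micro: 5; S1 reads c0=3 → after 3×micro: 0; S2 reads c1=0 → after 1×micro: 0 ⇒ (c0=5, c1=0, c2=0)
macro 4: S0 reads c1=0 → after 2×micro: 5; S1 reads c0=5 → after 3×micro: 1; S2 reads c1=0 → after 1×micro: 0 ⇒ (c0=5, c1=1, c2=0)
macro 5: S0 reads c1=1 → after 2×micro: 3; S1 reads c0=5 → after 3×micro: 3; S2 reads c1=1 → after 1×micro: 1 ⇒ (c0=3, c1=3, c2=1)
macro 6: S0 reads c1=3 → after 2×micro: 1; S1 reads c0=3 → after 3×micro: 4; S2 reads c1=3 → after 1×micro: 3 ⇒ (c0=1, c1=4, c2=3)
macro 7: S0 reads c1=4 → after 2×micro: 5; S1 reads c0=1 → after 3×micro: 3; S2 reads c1=4 → after 1×micro: 4 ⇒ (c0=5, c1=3, c2=4)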